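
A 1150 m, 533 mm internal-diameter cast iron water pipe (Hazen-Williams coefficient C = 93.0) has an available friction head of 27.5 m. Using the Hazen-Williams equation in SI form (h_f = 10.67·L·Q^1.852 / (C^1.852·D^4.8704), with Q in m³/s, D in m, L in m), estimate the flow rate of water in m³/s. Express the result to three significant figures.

Q ≈ 0.659 m³/s

Rearranging: Q = [h_f·C^1.852·D^4.8704 / (10.67·L)]^(1/1.852)
Q = [27.5·93.0^1.852·0.533^4.8704 / (10.67·1150)]^0.540 = 0.6595 m³/s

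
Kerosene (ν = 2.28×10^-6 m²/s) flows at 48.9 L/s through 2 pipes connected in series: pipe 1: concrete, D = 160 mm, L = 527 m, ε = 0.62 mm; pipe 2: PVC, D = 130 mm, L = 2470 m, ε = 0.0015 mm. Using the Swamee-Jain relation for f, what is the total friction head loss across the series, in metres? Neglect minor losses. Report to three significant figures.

Pipe 1: V = 2.432 m/s, Re = 1.71×10^5, ε/D = 0.00387, f = 0.02901, h_1 = f(L/D)V²/2g = 28.80 m
Pipe 2: V = 3.684 m/s, Re = 2.10×10^5, ε/D = 1.15×10^-5, f = 0.01549, h_2 = f(L/D)V²/2g = 203.6 m
Series → Q common, losses add: H = Σh = 232.5 m

H ≈ 232 m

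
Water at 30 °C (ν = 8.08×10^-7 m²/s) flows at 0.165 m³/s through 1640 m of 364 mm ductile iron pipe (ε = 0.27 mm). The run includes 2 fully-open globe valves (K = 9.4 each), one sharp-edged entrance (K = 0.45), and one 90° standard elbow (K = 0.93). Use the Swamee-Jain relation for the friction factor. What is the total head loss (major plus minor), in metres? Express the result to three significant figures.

H_L ≈ 13.5 m

V = 4Q/(πD²) = 1.586 m/s; V²/2g = 0.1281 m
Re = 7.14×10^5, ε/D = 7.42×10^-4 → f = 0.01891 (Swamee-Jain)
Major: h_f = f(L/D)·V²/2g = 0.01891·4505·0.1281 = 10.92 m
Minor: ΣK = 20.2; h_m = ΣK·V²/2g = 2.586 m
Total H_L = 10.92 + 2.586 = 13.51 m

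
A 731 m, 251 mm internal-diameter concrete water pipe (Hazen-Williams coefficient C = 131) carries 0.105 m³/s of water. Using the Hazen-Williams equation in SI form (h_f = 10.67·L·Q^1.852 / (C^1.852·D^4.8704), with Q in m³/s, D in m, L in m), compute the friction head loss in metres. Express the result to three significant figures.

h_f = 10.67·731·0.105^1.852 / (131^1.852·0.251^4.8704) = 12.08 m

h_f ≈ 12.1 m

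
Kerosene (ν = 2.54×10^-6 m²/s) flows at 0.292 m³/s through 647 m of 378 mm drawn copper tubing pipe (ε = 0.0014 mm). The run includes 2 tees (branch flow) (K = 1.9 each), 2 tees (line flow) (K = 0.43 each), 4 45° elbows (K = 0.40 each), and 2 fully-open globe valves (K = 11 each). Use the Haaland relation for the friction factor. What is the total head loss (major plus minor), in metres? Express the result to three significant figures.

H_L ≈ 17.9 m

V = 4Q/(πD²) = 2.602 m/s; V²/2g = 0.3451 m
Re = 3.87×10^5, ε/D = 3.70×10^-6 → f = 0.01372 (Haaland)
Major: h_f = f(L/D)·V²/2g = 0.01372·1712·0.3451 = 8.101 m
Minor: ΣK = 28.3; h_m = ΣK·V²/2g = 9.752 m
Total H_L = 8.101 + 9.752 = 17.85 m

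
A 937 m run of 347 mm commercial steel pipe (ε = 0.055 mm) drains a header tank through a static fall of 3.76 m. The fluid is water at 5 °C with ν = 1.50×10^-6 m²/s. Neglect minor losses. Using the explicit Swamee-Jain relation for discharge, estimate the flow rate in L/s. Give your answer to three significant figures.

Q ≈ 124 L/s

Swamee-Jain (Type II): Q = -0.965·√(gD⁵h_f/L)·ln[ε/(3.7D) + √(3.17ν²L/(gD³h_f))]
√(gD⁵h_f/L) = √(9.81·0.347⁵·3.76/937) = 0.01407
ε/(3.7D) = 4.28×10^-5; √(3.17ν²L/(gD³h_f)) = 6.59×10^-5
Q = -0.965·0.01407·ln(1.087×10^-4) = 0.1239 m³/s
Check: V = 1.31 m/s, Re = 3.03×10^5, f = 0.01594, h_f = 3.77 m ≈ 3.76 m ✓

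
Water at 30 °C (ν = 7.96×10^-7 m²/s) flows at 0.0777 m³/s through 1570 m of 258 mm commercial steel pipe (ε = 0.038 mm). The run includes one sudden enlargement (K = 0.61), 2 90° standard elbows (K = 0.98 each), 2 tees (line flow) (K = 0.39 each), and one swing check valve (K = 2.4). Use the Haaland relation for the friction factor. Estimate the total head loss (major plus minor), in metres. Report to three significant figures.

V = 4Q/(πD²) = 1.486 m/s; V²/2g = 0.1126 m
Re = 4.82×10^5, ε/D = 1.47×10^-4 → f = 0.01483 (Haaland)
Major: h_f = f(L/D)·V²/2g = 0.01483·6085·0.1126 = 10.16 m
Minor: ΣK = 5.75; h_m = ΣK·V²/2g = 0.6474 m
Total H_L = 10.16 + 0.6474 = 10.81 m

H_L ≈ 10.8 m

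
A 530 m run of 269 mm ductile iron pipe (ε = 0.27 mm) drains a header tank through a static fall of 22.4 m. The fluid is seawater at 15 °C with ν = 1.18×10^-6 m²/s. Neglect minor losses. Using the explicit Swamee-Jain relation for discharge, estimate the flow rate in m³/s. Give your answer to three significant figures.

Q ≈ 0.190 m³/s

Swamee-Jain (Type II): Q = -0.965·√(gD⁵h_f/L)·ln[ε/(3.7D) + √(3.17ν²L/(gD³h_f))]
√(gD⁵h_f/L) = √(9.81·0.269⁵·22.4/530) = 0.02417
ε/(3.7D) = 2.71×10^-4; √(3.17ν²L/(gD³h_f)) = 2.34×10^-5
Q = -0.965·0.02417·ln(2.947×10^-4) = 0.1896 m³/s
Check: V = 3.34 m/s, Re = 7.60×10^5, f = 0.02015, h_f = 22.5 m ≈ 22.4 m ✓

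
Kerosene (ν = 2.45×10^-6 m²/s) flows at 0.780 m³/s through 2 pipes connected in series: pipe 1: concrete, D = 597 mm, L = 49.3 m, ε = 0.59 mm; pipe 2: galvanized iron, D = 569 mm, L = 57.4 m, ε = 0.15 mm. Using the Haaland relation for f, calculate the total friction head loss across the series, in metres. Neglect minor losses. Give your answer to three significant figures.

H ≈ 1.40 m

Pipe 1: V = 2.786 m/s, Re = 6.79×10^5, ε/D = 9.88×10^-4, f = 0.02001, h_1 = f(L/D)V²/2g = 0.6539 m
Pipe 2: V = 3.067 m/s, Re = 7.12×10^5, ε/D = 2.64×10^-4, f = 0.01551, h_2 = f(L/D)V²/2g = 0.7504 m
Series → Q common, losses add: H = Σh = 1.404 m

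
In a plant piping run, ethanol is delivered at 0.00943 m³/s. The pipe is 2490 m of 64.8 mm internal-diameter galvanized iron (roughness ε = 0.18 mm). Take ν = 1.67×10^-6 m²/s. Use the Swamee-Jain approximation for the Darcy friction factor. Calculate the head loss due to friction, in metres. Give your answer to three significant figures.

V = 4Q/(πD²) = 4·0.00943/(π·0.0648²) = 2.859 m/s
Re = VD/ν = 2.859·0.0648/1.67×10^-6 = 1.11×10^5 → turbulent
ε/D = 0.18/64.8 = 0.00278
Swamee-Jain: f = 0.02709
h_f = f(L/D)V²/(2g) = 0.02709·(2490/0.0648)·2.859²/(2·9.81) = 433.7 m

h_f ≈ 434 m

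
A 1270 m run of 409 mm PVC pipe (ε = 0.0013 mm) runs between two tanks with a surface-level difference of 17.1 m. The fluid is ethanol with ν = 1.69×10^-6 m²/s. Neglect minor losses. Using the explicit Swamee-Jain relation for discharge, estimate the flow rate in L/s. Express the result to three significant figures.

Q ≈ 388 L/s

Swamee-Jain (Type II): Q = -0.965·√(gD⁵h_f/L)·ln[ε/(3.7D) + √(3.17ν²L/(gD³h_f))]
√(gD⁵h_f/L) = √(9.81·0.409⁵·17.1/1270) = 0.03888
ε/(3.7D) = 8.59×10^-7; √(3.17ν²L/(gD³h_f)) = 3.17×10^-5
Q = -0.965·0.03888·ln(3.251×10^-5) = 0.3877 m³/s
Check: V = 2.95 m/s, Re = 7.14×10^5, f = 0.01236, h_f = 17.0 m ≈ 17.1 m ✓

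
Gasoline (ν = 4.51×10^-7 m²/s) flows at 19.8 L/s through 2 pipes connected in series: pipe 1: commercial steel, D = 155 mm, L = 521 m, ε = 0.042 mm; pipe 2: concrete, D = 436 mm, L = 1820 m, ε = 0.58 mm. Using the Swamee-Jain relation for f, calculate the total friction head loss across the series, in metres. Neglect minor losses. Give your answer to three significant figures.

Pipe 1: V = 1.049 m/s, Re = 3.61×10^5, ε/D = 2.71×10^-4, f = 0.01657, h_1 = f(L/D)V²/2g = 3.125 m
Pipe 2: V = 0.1326 m/s, Re = 1.28×10^5, ε/D = 0.00133, f = 0.02300, h_2 = f(L/D)V²/2g = 0.08606 m
Series → Q common, losses add: H = Σh = 3.211 m

H ≈ 3.21 m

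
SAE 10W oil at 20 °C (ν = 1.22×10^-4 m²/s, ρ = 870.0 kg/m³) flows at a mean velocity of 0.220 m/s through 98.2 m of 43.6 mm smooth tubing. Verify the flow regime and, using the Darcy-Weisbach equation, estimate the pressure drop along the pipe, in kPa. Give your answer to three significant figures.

Δp ≈ 38.6 kPa

Re = VD/ν = 0.220·0.04360/1.22×10^-4 = 78.6 → laminar (Re < 2300)
f = 64/Re = 0.8140
h_f = f(L/D)V²/(2g) = 0.8140·(98.2/0.04360)·0.220²/(2·9.81) = 4.523 m
Δp = ρg·h_f = 870.0·9.81·4.523 = 38.60 kPa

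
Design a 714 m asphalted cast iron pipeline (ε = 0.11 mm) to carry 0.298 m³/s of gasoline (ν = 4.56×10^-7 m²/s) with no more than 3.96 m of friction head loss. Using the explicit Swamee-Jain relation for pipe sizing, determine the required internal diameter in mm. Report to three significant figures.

Swamee-Jain (Type III): D = 0.66·[ε^1.25·(LQ²/(gh_f))^4.75 + ν·Q^9.4·(L/(gh_f))^5.2]^0.04
LQ²/(gh_f) = 1.632; L/(gh_f) = 18.38
Term 1 = ε^1.25·(…)^4.75 = 1.15×10^-4; Term 2 = ν·Q^9.4·(…)^5.2 = 1.95×10^-5
D = 0.66·(1.15×10^-4 + 1.95×10^-5)^0.04 = 0.4621 m = 462 mm
Check: V = 1.78 m/s, Re = 1.80×10^6, f = 0.01481, h_f = 3.68 m ≈ 3.96 m ✓

D ≈ 462 mm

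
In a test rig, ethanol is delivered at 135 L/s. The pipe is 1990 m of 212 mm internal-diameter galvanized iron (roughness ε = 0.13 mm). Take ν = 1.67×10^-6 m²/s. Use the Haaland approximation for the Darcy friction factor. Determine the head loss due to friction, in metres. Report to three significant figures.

V = 4Q/(πD²) = 4·0.135/(π·0.212²) = 3.824 m/s
Re = VD/ν = 3.824·0.212/1.67×10^-6 = 4.86×10^5 → turbulent
ε/D = 0.13/212 = 6.13×10^-4
Haaland: f = 0.01828
h_f = f(L/D)V²/(2g) = 0.01828·(1990/0.212)·3.824²/(2·9.81) = 127.9 m

h_f ≈ 128 m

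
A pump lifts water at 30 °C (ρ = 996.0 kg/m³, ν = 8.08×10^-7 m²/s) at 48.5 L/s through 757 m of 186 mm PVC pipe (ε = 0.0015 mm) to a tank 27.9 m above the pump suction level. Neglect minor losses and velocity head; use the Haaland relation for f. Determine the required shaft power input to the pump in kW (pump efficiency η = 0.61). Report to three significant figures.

V = 4Q/(πD²) = 1.785 m/s; Re = 4.11×10^5; ε/D = 8.06×10^-6; f = 0.01361
h_f = f(L/D)V²/2g = 8.997 m
Total head H = z + h_f = 27.9 + 8.997 = 36.90 m
P_hyd = ρgQH = 996.0·9.81·0.0485·36.90 = 17.48 kW
P_shaft = P_hyd/η = 17.48/0.61 = 28.66 kW

P_shaft ≈ 28.7 kW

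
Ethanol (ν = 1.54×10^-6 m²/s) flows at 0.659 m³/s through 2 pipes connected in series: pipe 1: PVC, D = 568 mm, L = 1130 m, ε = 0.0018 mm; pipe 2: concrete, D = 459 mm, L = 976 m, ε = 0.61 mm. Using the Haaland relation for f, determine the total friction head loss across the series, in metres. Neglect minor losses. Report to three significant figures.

Pipe 1: V = 2.601 m/s, Re = 9.59×10^5, ε/D = 3.17×10^-6, f = 0.01172, h_1 = f(L/D)V²/2g = 8.037 m
Pipe 2: V = 3.983 m/s, Re = 1.19×10^6, ε/D = 0.00133, f = 0.02129, h_2 = f(L/D)V²/2g = 36.61 m
Series → Q common, losses add: H = Σh = 44.64 m

H ≈ 44.6 m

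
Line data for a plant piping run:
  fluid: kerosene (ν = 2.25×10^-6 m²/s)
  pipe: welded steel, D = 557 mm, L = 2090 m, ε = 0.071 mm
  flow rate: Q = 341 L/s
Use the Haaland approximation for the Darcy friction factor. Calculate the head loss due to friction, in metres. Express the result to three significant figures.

V = 4Q/(πD²) = 4·0.341/(π·0.557²) = 1.399 m/s
Re = VD/ν = 1.399·0.557/2.25×10^-6 = 3.46×10^5 → turbulent
ε/D = 0.071/557 = 1.27×10^-4
Haaland: f = 0.01519
h_f = f(L/D)V²/(2g) = 0.01519·(2090/0.557)·1.399²/(2·9.81) = 5.688 m

h_f ≈ 5.69 m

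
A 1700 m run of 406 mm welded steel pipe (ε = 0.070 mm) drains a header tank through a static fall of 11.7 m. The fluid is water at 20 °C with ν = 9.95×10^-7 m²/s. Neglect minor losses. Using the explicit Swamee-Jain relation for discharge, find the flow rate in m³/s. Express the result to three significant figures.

Swamee-Jain (Type II): Q = -0.965·√(gD⁵h_f/L)·ln[ε/(3.7D) + √(3.17ν²L/(gD³h_f))]
√(gD⁵h_f/L) = √(9.81·0.406⁵·11.7/1700) = 0.02729
ε/(3.7D) = 4.66×10^-5; √(3.17ν²L/(gD³h_f)) = 2.64×10^-5
Q = -0.965·0.02729·ln(7.295×10^-5) = 0.2509 m³/s
Check: V = 1.94 m/s, Re = 7.91×10^5, f = 0.01469, h_f = 11.8 m ≈ 11.7 m ✓

Q ≈ 0.251 m³/s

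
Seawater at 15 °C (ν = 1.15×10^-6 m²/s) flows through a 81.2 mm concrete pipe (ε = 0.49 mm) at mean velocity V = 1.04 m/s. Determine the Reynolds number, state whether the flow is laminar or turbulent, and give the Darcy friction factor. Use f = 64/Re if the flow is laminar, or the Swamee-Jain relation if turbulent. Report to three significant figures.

Re ≈ 7.34×10^4; turbulent; f ≈ 0.0336

Re = VD/ν = 1.040·0.0812/1.15×10^-6 = 7.34×10^4
Re > 4000 → turbulent; ε/D = 0.00603
Swamee-Jain: f = 0.03359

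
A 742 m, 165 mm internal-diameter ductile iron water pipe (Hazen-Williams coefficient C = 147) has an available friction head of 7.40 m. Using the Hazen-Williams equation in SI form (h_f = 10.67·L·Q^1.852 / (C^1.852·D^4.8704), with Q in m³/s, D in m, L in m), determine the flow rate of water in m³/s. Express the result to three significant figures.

Q ≈ 0.0298 m³/s

Rearranging: Q = [h_f·C^1.852·D^4.8704 / (10.67·L)]^(1/1.852)
Q = [7.40·147^1.852·0.165^4.8704 / (10.67·742)]^0.540 = 0.02977 m³/s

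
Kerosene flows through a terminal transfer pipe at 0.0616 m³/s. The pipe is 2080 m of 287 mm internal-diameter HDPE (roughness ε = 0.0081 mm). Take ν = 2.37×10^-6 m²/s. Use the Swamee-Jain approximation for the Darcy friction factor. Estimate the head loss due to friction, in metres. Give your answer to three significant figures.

V = 4Q/(πD²) = 4·0.0616/(π·0.287²) = 0.9522 m/s
Re = VD/ν = 0.9522·0.287/2.37×10^-6 = 1.15×10^5 → turbulent
ε/D = 0.0081/287 = 2.82×10^-5
Swamee-Jain: f = 0.01753
h_f = f(L/D)V²/(2g) = 0.01753·(2080/0.287)·0.9522²/(2·9.81) = 5.871 m

h_f ≈ 5.87 m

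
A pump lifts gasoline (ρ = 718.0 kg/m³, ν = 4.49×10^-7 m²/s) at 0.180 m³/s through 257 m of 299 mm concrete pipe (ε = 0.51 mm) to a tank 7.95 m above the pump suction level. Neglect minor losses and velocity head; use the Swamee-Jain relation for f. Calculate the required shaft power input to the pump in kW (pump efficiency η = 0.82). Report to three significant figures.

P_shaft ≈ 22.4 kW

V = 4Q/(πD²) = 2.564 m/s; Re = 1.71×10^6; ε/D = 0.00171; f = 0.02264
h_f = f(L/D)V²/2g = 6.517 m
Total head H = z + h_f = 7.95 + 6.517 = 14.47 m
P_hyd = ρgQH = 718.0·9.81·0.180·14.47 = 18.34 kW
P_shaft = P_hyd/η = 18.34/0.82 = 22.37 kW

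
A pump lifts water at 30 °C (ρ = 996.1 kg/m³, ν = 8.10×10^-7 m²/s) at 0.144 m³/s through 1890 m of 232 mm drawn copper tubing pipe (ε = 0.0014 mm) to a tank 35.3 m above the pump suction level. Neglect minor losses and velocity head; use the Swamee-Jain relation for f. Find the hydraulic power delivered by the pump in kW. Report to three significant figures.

V = 4Q/(πD²) = 3.406 m/s; Re = 9.76×10^5; ε/D = 6.03×10^-6; f = 0.01180
h_f = f(L/D)V²/2g = 56.87 m
Total head H = z + h_f = 35.3 + 56.87 = 92.17 m
P_hyd = ρgQH = 996.1·9.81·0.144·92.17 = 129.7 kW

P_hyd ≈ 130 kW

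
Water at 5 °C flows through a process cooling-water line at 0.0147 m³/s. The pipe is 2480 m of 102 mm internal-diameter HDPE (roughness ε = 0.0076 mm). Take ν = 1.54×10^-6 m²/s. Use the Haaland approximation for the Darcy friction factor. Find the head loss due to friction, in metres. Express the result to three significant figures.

h_f ≈ 70.4 m

V = 4Q/(πD²) = 4·0.0147/(π·0.102²) = 1.799 m/s
Re = VD/ν = 1.799·0.102/1.54×10^-6 = 1.19×10^5 → turbulent
ε/D = 0.0076/102 = 7.45×10^-5
Haaland: f = 0.01755
h_f = f(L/D)V²/(2g) = 0.01755·(2480/0.102)·1.799²/(2·9.81) = 70.39 m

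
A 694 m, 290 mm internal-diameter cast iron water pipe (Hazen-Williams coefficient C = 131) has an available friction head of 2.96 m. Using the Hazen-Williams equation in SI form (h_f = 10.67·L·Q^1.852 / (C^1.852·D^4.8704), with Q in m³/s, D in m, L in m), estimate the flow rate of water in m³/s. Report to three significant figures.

Rearranging: Q = [h_f·C^1.852·D^4.8704 / (10.67·L)]^(1/1.852)
Q = [2.96·131^1.852·0.290^4.8704 / (10.67·694)]^0.540 = 0.07389 m³/s

Q ≈ 0.0739 m³/s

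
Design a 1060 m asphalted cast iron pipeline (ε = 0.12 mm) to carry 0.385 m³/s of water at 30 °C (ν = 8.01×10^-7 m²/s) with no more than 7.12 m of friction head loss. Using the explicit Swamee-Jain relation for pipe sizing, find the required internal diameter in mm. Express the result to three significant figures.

D ≈ 494 mm

Swamee-Jain (Type III): D = 0.66·[ε^1.25·(LQ²/(gh_f))^4.75 + ν·Q^9.4·(L/(gh_f))^5.2]^0.04
LQ²/(gh_f) = 2.249; L/(gh_f) = 15.18
Term 1 = ε^1.25·(…)^4.75 = 5.91×10^-4; Term 2 = ν·Q^9.4·(…)^5.2 = 1.41×10^-4
D = 0.66·(5.91×10^-4 + 1.41×10^-4)^0.04 = 0.4944 m = 494 mm
Check: V = 2.01 m/s, Re = 1.24×10^6, f = 0.01507, h_f = 6.62 m ≈ 7.12 m ✓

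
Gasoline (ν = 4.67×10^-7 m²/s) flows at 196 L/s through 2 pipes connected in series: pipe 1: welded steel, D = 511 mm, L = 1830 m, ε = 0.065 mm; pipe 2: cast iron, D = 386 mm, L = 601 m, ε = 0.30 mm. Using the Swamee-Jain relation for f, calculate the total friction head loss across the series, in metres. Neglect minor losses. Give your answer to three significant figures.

H ≈ 6.50 m

Pipe 1: V = 0.9557 m/s, Re = 1.05×10^6, ε/D = 1.27×10^-4, f = 0.01385, h_1 = f(L/D)V²/2g = 2.308 m
Pipe 2: V = 1.675 m/s, Re = 1.38×10^6, ε/D = 7.77×10^-4, f = 0.01883, h_2 = f(L/D)V²/2g = 4.192 m
Series → Q common, losses add: H = Σh = 6.500 m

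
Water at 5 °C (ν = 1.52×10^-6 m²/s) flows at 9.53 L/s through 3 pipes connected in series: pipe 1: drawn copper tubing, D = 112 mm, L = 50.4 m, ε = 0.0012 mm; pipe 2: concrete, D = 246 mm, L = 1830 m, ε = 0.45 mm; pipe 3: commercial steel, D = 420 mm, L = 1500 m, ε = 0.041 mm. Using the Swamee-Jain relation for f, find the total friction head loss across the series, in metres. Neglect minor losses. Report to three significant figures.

Pipe 1: V = 0.9673 m/s, Re = 7.13×10^4, ε/D = 1.07×10^-5, f = 0.01925, h_1 = f(L/D)V²/2g = 0.4131 m
Pipe 2: V = 0.2005 m/s, Re = 3.25×10^4, ε/D = 0.00183, f = 0.02773, h_2 = f(L/D)V²/2g = 0.4227 m
Pipe 3: V = 0.06879 m/s, Re = 1.90×10^4, ε/D = 9.76×10^-5, f = 0.02638, h_3 = f(L/D)V²/2g = 0.02273 m
Series → Q common, losses add: H = Σh = 0.8586 m

H ≈ 0.859 m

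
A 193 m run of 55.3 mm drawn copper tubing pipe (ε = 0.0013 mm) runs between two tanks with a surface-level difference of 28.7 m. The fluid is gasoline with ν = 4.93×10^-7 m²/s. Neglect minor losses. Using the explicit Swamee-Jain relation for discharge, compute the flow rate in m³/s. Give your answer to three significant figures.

Q ≈ 0.00812 m³/s

Swamee-Jain (Type II): Q = -0.965·√(gD⁵h_f/L)·ln[ε/(3.7D) + √(3.17ν²L/(gD³h_f))]
√(gD⁵h_f/L) = √(9.81·0.0553⁵·28.7/193) = 8.686×10^-4
ε/(3.7D) = 6.35×10^-6; √(3.17ν²L/(gD³h_f)) = 5.59×10^-5
Q = -0.965·8.686×10^-4·ln(6.224×10^-5) = 0.008117 m³/s
Check: V = 3.38 m/s, Re = 3.79×10^5, f = 0.01408, h_f = 28.6 m ≈ 28.7 m ✓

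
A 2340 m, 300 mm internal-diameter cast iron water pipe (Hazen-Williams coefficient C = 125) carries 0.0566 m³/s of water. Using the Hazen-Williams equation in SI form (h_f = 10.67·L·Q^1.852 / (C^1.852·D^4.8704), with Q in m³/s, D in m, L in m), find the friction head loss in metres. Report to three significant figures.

h_f = 10.67·2340·0.0566^1.852 / (125^1.852·0.300^4.8704) = 5.633 m

h_f ≈ 5.63 m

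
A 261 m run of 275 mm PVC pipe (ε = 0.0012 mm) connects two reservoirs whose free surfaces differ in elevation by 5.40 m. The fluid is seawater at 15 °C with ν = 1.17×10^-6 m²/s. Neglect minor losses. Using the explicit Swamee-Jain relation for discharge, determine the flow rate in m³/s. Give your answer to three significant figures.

Swamee-Jain (Type II): Q = -0.965·√(gD⁵h_f/L)·ln[ε/(3.7D) + √(3.17ν²L/(gD³h_f))]
√(gD⁵h_f/L) = √(9.81·0.275⁵·5.40/261) = 0.01787
ε/(3.7D) = 1.18×10^-6; √(3.17ν²L/(gD³h_f)) = 3.21×10^-5
Q = -0.965·0.01787·ln(3.324×10^-5) = 0.1778 m³/s
Check: V = 2.99 m/s, Re = 7.04×10^5, f = 0.01241, h_f = 5.38 m ≈ 5.40 m ✓

Q ≈ 0.178 m³/s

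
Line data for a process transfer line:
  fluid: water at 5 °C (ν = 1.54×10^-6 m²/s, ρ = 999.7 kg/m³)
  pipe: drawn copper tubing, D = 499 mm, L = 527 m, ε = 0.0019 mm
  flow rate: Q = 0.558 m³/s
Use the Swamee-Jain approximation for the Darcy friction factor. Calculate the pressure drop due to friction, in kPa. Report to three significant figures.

V = 4Q/(πD²) = 4·0.558/(π·0.499²) = 2.853 m/s
Re = VD/ν = 2.853·0.499/1.54×10^-6 = 9.25×10^5 → turbulent
ε/D = 0.0019/499 = 3.81×10^-6
Swamee-Jain: f = 0.01185
h_f = f(L/D)V²/(2g) = 0.01185·(527/0.499)·2.853²/(2·9.81) = 5.194 m
Δp = ρg·h_f = 999.7·9.81·5.194 = 50.94 kPa

Δp ≈ 50.9 kPa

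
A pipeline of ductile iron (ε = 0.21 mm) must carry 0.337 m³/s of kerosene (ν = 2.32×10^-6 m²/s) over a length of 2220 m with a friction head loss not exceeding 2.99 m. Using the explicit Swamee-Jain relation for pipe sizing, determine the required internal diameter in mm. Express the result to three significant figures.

D ≈ 665 mm

Swamee-Jain (Type III): D = 0.66·[ε^1.25·(LQ²/(gh_f))^4.75 + ν·Q^9.4·(L/(gh_f))^5.2]^0.04
LQ²/(gh_f) = 8.596; L/(gh_f) = 75.69
Term 1 = ε^1.25·(…)^4.75 = 0.693; Term 2 = ν·Q^9.4·(…)^5.2 = 0.497
D = 0.66·(0.693 + 0.497)^0.04 = 0.6646 m = 665 mm
Check: V = 0.971 m/s, Re = 2.78×10^5, f = 0.01729, h_f = 2.78 m ≈ 2.99 m ✓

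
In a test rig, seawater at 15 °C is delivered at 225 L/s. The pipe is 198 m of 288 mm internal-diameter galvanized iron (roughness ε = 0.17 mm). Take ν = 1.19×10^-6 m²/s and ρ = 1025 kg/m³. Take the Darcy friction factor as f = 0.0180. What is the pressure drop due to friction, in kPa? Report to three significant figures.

V = 4Q/(πD²) = 4·0.225/(π·0.288²) = 3.454 m/s
h_f = f(L/D)V²/(2g) = 0.01800·(198/0.288)·3.454²/(2·9.81) = 7.524 m
Δp = ρg·h_f = 1025·9.81·7.524 = 75.66 kPa

Δp ≈ 75.7 kPa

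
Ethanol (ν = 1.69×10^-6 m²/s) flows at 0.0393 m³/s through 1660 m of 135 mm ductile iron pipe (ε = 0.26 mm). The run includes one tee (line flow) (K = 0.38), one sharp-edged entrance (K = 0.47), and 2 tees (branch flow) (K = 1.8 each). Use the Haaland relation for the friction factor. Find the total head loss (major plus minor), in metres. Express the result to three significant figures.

H_L ≈ 115 m

V = 4Q/(πD²) = 2.746 m/s; V²/2g = 0.3842 m
Re = 2.19×10^5, ε/D = 0.00193 → f = 0.02397 (Haaland)
Major: h_f = f(L/D)·V²/2g = 0.02397·12296·0.3842 = 113.2 m
Minor: ΣK = 4.45; h_m = ΣK·V²/2g = 1.710 m
Total H_L = 113.2 + 1.710 = 115.0 m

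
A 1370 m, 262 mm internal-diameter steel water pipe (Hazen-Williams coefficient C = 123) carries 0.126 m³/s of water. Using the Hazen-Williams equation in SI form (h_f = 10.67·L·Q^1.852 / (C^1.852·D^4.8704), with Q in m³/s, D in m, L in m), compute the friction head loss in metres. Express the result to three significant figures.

h_f = 10.67·1370·0.126^1.852 / (123^1.852·0.262^4.8704) = 28.93 m

h_f ≈ 28.9 m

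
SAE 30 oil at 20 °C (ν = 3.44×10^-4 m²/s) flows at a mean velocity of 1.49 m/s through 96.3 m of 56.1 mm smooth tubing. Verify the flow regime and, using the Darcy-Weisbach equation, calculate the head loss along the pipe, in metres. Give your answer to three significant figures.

Re = VD/ν = 1.49·0.05610/3.44×10^-4 = 243 → laminar (Re < 2300)
f = 64/Re = 0.2634
h_f = f(L/D)V²/(2g) = 0.2634·(96.3/0.05610)·1.49²/(2·9.81) = 51.16 m

h_f ≈ 51.2 m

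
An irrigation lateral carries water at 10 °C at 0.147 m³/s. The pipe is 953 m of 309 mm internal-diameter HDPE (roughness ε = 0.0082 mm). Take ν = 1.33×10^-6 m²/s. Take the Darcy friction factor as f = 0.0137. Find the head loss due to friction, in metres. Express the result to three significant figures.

h_f ≈ 8.28 m

V = 4Q/(πD²) = 4·0.147/(π·0.309²) = 1.960 m/s
h_f = f(L/D)V²/(2g) = 0.01370·(953/0.309)·1.960²/(2·9.81) = 8.275 m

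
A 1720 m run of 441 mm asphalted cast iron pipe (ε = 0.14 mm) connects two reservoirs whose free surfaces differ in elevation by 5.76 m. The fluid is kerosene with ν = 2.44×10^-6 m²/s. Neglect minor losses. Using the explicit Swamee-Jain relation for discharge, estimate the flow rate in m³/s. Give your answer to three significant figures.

Swamee-Jain (Type II): Q = -0.965·√(gD⁵h_f/L)·ln[ε/(3.7D) + √(3.17ν²L/(gD³h_f))]
√(gD⁵h_f/L) = √(9.81·0.441⁵·5.76/1720) = 0.02341
ε/(3.7D) = 8.58×10^-5; √(3.17ν²L/(gD³h_f)) = 8.18×10^-5
Q = -0.965·0.02341·ln(1.676×10^-4) = 0.1964 m³/s
Check: V = 1.29 m/s, Re = 2.32×10^5, f = 0.01761, h_f = 5.79 m ≈ 5.76 m ✓

Q ≈ 0.196 m³/s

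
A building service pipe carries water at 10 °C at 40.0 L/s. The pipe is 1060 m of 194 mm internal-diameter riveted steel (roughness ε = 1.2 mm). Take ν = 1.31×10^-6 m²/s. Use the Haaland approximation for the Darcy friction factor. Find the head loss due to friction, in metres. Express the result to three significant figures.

V = 4Q/(πD²) = 4·0.0400/(π·0.194²) = 1.353 m/s
Re = VD/ν = 1.353·0.194/1.31×10^-6 = 2.00×10^5 → turbulent
ε/D = 1.2/194 = 0.00619
Haaland: f = 0.03286
h_f = f(L/D)V²/(2g) = 0.03286·(1060/0.194)·1.353²/(2·9.81) = 16.76 m

h_f ≈ 16.8 m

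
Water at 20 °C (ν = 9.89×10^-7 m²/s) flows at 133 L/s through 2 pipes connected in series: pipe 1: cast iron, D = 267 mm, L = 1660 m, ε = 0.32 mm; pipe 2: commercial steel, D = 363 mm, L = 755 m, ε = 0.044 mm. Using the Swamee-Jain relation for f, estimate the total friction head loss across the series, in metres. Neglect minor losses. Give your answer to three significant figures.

H ≈ 40.2 m

Pipe 1: V = 2.375 m/s, Re = 6.41×10^5, ε/D = 0.00120, f = 0.02105, h_1 = f(L/D)V²/2g = 37.64 m
Pipe 2: V = 1.285 m/s, Re = 4.72×10^5, ε/D = 1.21×10^-4, f = 0.01480, h_2 = f(L/D)V²/2g = 2.592 m
Series → Q common, losses add: H = Σh = 40.23 m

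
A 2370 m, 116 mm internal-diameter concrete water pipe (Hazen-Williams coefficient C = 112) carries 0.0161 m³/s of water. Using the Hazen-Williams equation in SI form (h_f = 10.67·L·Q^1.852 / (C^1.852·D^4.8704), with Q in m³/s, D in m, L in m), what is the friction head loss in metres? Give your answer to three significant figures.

h_f ≈ 69.7 m

h_f = 10.67·2370·0.0161^1.852 / (112^1.852·0.116^4.8704) = 69.71 m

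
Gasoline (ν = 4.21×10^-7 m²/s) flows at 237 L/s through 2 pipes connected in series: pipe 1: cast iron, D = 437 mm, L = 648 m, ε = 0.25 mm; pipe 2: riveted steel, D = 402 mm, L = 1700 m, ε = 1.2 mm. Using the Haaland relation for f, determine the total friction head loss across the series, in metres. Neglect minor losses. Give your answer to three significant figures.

H ≈ 23.0 m

Pipe 1: V = 1.580 m/s, Re = 1.64×10^6, ε/D = 5.72×10^-4, f = 0.01750, h_1 = f(L/D)V²/2g = 3.302 m
Pipe 2: V = 1.867 m/s, Re = 1.78×10^6, ε/D = 0.00299, f = 0.02625, h_2 = f(L/D)V²/2g = 19.73 m
Series → Q common, losses add: H = Σh = 23.03 m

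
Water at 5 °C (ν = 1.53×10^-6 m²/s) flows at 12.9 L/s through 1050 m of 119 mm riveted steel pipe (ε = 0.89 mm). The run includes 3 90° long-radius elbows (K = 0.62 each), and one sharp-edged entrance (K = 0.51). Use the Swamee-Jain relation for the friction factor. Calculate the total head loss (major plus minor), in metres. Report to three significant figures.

H_L ≈ 21.6 m

V = 4Q/(πD²) = 1.160 m/s; V²/2g = 0.06857 m
Re = 9.02×10^4, ε/D = 0.00748 → f = 0.03550 (Swamee-Jain)
Major: h_f = f(L/D)·V²/2g = 0.03550·8824·0.06857 = 21.48 m
Minor: ΣK = 2.37; h_m = ΣK·V²/2g = 0.1625 m
Total H_L = 21.48 + 0.1625 = 21.64 m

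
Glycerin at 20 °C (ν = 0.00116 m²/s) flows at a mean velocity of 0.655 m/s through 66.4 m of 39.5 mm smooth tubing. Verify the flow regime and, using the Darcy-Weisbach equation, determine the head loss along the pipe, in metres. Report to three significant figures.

Re = VD/ν = 0.655·0.03950/0.00116 = 22.3 → laminar (Re < 2300)
f = 64/Re = 2.869
h_f = f(L/D)V²/(2g) = 2.869·(66.4/0.03950)·0.655²/(2·9.81) = 105.5 m

h_f ≈ 105 m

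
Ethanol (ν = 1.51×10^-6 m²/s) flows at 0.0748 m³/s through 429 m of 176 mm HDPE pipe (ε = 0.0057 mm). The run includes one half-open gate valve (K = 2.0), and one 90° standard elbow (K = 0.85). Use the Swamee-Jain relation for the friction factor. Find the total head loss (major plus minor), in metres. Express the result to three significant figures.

H_L ≈ 18.2 m

V = 4Q/(πD²) = 3.075 m/s; V²/2g = 0.4818 m
Re = 3.58×10^5, ε/D = 3.24×10^-5 → f = 0.01432 (Swamee-Jain)
Major: h_f = f(L/D)·V²/2g = 0.01432·2438·0.4818 = 16.82 m
Minor: ΣK = 2.85; h_m = ΣK·V²/2g = 1.373 m
Total H_L = 16.82 + 1.373 = 18.19 m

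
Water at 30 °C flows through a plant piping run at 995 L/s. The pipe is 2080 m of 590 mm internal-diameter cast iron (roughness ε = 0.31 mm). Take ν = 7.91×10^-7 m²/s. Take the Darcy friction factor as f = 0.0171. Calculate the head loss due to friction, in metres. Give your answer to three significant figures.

V = 4Q/(πD²) = 4·0.995/(π·0.590²) = 3.639 m/s
h_f = f(L/D)V²/(2g) = 0.01710·(2080/0.590)·3.639²/(2·9.81) = 40.70 m

h_f ≈ 40.7 m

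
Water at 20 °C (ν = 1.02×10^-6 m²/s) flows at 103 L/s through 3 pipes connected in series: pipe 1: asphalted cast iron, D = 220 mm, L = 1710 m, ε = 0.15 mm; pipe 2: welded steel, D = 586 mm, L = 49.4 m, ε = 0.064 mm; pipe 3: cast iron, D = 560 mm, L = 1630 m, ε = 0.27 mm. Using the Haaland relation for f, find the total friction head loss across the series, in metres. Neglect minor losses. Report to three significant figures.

H ≈ 54.4 m

Pipe 1: V = 2.710 m/s, Re = 5.84×10^5, ε/D = 6.82×10^-4, f = 0.01855, h_1 = f(L/D)V²/2g = 53.95 m
Pipe 2: V = 0.3819 m/s, Re = 2.19×10^5, ε/D = 1.09×10^-4, f = 0.01602, h_2 = f(L/D)V²/2g = 0.01004 m
Pipe 3: V = 0.4182 m/s, Re = 2.30×10^5, ε/D = 4.82×10^-4, f = 0.01833, h_3 = f(L/D)V²/2g = 0.4755 m
Series → Q common, losses add: H = Σh = 54.44 m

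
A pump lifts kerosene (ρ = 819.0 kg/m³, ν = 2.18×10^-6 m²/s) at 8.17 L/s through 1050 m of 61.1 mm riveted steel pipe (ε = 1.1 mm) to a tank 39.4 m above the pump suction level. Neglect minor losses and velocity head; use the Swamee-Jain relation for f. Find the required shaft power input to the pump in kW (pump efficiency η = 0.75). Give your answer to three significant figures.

P_shaft ≈ 31.7 kW

V = 4Q/(πD²) = 2.786 m/s; Re = 7.81×10^4; ε/D = 0.0180; f = 0.04755
h_f = f(L/D)V²/2g = 323.3 m
Total head H = z + h_f = 39.4 + 323.3 = 362.7 m
P_hyd = ρgQH = 819.0·9.81·0.00817·362.7 = 23.81 kW
P_shaft = P_hyd/η = 23.81/0.75 = 31.75 kW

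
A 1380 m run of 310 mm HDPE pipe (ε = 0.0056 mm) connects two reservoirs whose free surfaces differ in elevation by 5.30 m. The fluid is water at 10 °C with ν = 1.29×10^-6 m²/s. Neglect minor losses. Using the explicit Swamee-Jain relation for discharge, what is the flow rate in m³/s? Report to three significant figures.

Swamee-Jain (Type II): Q = -0.965·√(gD⁵h_f/L)·ln[ε/(3.7D) + √(3.17ν²L/(gD³h_f))]
√(gD⁵h_f/L) = √(9.81·0.310⁵·5.30/1380) = 0.01039
ε/(3.7D) = 4.88×10^-6; √(3.17ν²L/(gD³h_f)) = 6.86×10^-5
Q = -0.965·0.01039·ln(7.344×10^-5) = 0.09540 m³/s
Check: V = 1.26 m/s, Re = 3.04×10^5, f = 0.01455, h_f = 5.28 m ≈ 5.30 m ✓

Q ≈ 0.0954 m³/s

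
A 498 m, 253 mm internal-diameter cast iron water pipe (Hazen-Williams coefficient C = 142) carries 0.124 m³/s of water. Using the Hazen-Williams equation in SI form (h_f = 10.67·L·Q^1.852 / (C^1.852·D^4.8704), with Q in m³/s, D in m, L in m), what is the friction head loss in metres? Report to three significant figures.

h_f = 10.67·498·0.124^1.852 / (142^1.852·0.253^4.8704) = 9.277 m

h_f ≈ 9.28 m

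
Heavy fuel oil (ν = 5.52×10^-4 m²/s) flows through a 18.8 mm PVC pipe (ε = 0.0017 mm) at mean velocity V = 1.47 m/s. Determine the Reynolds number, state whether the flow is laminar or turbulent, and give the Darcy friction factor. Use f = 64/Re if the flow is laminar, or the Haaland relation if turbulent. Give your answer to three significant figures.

Re = VD/ν = 1.470·0.0188/5.52×10^-4 = 50.1
Re < 2300 → laminar → f = 64/Re = 1.278

Re ≈ 50.1; laminar; f = 64/Re ≈ 1.28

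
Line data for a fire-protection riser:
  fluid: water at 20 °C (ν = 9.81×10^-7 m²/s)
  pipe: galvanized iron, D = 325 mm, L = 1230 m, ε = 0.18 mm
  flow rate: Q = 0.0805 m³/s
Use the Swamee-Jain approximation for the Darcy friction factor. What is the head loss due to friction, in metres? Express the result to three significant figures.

h_f ≈ 3.37 m

V = 4Q/(πD²) = 4·0.0805/(π·0.325²) = 0.9704 m/s
Re = VD/ν = 0.9704·0.325/9.81×10^-7 = 3.21×10^5 → turbulent
ε/D = 0.18/325 = 5.54×10^-4
Swamee-Jain: f = 0.01855
h_f = f(L/D)V²/(2g) = 0.01855·(1230/0.325)·0.9704²/(2·9.81) = 3.369 m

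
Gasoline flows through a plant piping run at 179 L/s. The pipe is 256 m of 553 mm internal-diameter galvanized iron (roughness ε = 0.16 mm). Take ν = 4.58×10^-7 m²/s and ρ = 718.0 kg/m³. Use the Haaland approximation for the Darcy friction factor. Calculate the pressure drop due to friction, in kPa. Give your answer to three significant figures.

Δp ≈ 1.44 kPa

V = 4Q/(πD²) = 4·0.179/(π·0.553²) = 0.7453 m/s
Re = VD/ν = 0.7453·0.553/4.58×10^-7 = 9.00×10^5 → turbulent
ε/D = 0.16/553 = 2.89×10^-4
Haaland: f = 0.01557
h_f = f(L/D)V²/(2g) = 0.01557·(256/0.553)·0.7453²/(2·9.81) = 0.2041 m
Δp = ρg·h_f = 718.0·9.81·0.2041 = 1.437 kPa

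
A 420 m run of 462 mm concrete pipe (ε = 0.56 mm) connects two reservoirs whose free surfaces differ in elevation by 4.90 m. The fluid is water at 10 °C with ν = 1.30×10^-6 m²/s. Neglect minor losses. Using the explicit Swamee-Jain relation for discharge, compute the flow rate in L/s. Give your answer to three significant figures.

Swamee-Jain (Type II): Q = -0.965·√(gD⁵h_f/L)·ln[ε/(3.7D) + √(3.17ν²L/(gD³h_f))]
√(gD⁵h_f/L) = √(9.81·0.462⁵·4.90/420) = 0.04908
ε/(3.7D) = 3.28×10^-4; √(3.17ν²L/(gD³h_f)) = 2.18×10^-5
Q = -0.965·0.04908·ln(3.494×10^-4) = 0.3770 m³/s
Check: V = 2.25 m/s, Re = 7.99×10^5, f = 0.02102, h_f = 4.92 m ≈ 4.90 m ✓

Q ≈ 377 L/s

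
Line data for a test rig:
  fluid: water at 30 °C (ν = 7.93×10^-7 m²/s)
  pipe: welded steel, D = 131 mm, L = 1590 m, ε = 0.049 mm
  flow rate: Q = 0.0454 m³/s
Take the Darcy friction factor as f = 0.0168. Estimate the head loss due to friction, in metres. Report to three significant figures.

h_f ≈ 118 m

V = 4Q/(πD²) = 4·0.0454/(π·0.131²) = 3.368 m/s
h_f = f(L/D)V²/(2g) = 0.01680·(1590/0.131)·3.368²/(2·9.81) = 117.9 m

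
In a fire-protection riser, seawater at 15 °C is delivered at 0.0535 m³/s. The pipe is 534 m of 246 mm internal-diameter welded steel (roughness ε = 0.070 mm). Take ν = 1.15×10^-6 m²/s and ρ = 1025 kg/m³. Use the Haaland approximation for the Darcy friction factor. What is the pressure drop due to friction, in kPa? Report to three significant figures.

Δp ≈ 24.0 kPa

V = 4Q/(πD²) = 4·0.0535/(π·0.246²) = 1.126 m/s
Re = VD/ν = 1.126·0.246/1.15×10^-6 = 2.41×10^5 → turbulent
ε/D = 0.070/246 = 2.85×10^-4
Haaland: f = 0.01706
h_f = f(L/D)V²/(2g) = 0.01706·(534/0.246)·1.126²/(2·9.81) = 2.391 m
Δp = ρg·h_f = 1025·9.81·2.391 = 24.05 kPa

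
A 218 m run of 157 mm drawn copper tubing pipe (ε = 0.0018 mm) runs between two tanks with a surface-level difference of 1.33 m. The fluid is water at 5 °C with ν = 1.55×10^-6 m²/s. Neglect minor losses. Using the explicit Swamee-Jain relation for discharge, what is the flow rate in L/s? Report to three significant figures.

Q ≈ 19.8 L/s

Swamee-Jain (Type II): Q = -0.965·√(gD⁵h_f/L)·ln[ε/(3.7D) + √(3.17ν²L/(gD³h_f))]
√(gD⁵h_f/L) = √(9.81·0.157⁵·1.33/218) = 0.002389
ε/(3.7D) = 3.10×10^-6; √(3.17ν²L/(gD³h_f)) = 1.81×10^-4
Q = -0.965·0.002389·ln(1.844×10^-4) = 0.01983 m³/s
Check: V = 1.02 m/s, Re = 1.04×10^5, f = 0.01780, h_f = 1.32 m ≈ 1.33 m ✓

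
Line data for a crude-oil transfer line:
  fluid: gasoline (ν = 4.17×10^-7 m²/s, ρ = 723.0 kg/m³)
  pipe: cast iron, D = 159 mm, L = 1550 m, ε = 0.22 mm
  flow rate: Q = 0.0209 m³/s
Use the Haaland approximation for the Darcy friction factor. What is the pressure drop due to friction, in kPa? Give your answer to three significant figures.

V = 4Q/(πD²) = 4·0.0209/(π·0.159²) = 1.053 m/s
Re = VD/ν = 1.053·0.159/4.17×10^-7 = 4.01×10^5 → turbulent
ε/D = 0.22/159 = 0.00138
Haaland: f = 0.02184
h_f = f(L/D)V²/(2g) = 0.02184·(1550/0.159)·1.053²/(2·9.81) = 12.02 m
Δp = ρg·h_f = 723.0·9.81·12.02 = 85.28 kPa

Δp ≈ 85.3 kPa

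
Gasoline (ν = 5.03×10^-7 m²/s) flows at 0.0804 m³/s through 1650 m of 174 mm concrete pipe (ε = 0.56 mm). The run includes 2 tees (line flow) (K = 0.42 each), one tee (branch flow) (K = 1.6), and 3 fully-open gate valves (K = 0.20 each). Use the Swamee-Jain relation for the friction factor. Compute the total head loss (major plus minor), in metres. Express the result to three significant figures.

H_L ≈ 150 m

V = 4Q/(πD²) = 3.381 m/s; V²/2g = 0.5827 m
Re = 1.17×10^6, ε/D = 0.00322 → f = 0.02686 (Swamee-Jain)
Major: h_f = f(L/D)·V²/2g = 0.02686·9483·0.5827 = 148.4 m
Minor: ΣK = 3.04; h_m = ΣK·V²/2g = 1.771 m
Total H_L = 148.4 + 1.771 = 150.2 m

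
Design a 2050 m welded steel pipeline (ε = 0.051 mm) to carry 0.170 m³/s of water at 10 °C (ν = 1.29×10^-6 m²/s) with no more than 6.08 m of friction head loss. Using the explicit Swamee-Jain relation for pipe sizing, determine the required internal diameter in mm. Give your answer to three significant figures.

Swamee-Jain (Type III): D = 0.66·[ε^1.25·(LQ²/(gh_f))^4.75 + ν·Q^9.4·(L/(gh_f))^5.2]^0.04
LQ²/(gh_f) = 0.9933; L/(gh_f) = 34.37
Term 1 = ε^1.25·(…)^4.75 = 4.17×10^-6; Term 2 = ν·Q^9.4·(…)^5.2 = 7.33×10^-6
D = 0.66·(4.17×10^-6 + 7.33×10^-6)^0.04 = 0.4188 m = 419 mm
Check: V = 1.23 m/s, Re = 4.01×10^5, f = 0.01509, h_f = 5.73 m ≈ 6.08 m ✓

D ≈ 419 mm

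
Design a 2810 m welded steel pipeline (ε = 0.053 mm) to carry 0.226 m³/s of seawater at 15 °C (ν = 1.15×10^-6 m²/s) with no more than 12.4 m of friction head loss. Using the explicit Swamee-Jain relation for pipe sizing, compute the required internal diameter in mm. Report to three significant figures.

Swamee-Jain (Type III): D = 0.66·[ε^1.25·(LQ²/(gh_f))^4.75 + ν·Q^9.4·(L/(gh_f))^5.2]^0.04
LQ²/(gh_f) = 1.180; L/(gh_f) = 23.10
Term 1 = ε^1.25·(…)^4.75 = 9.92×10^-6; Term 2 = ν·Q^9.4·(…)^5.2 = 1.20×10^-5
D = 0.66·(9.92×10^-6 + 1.20×10^-5)^0.04 = 0.4297 m = 430 mm
Check: V = 1.56 m/s, Re = 5.82×10^5, f = 0.01450, h_f = 11.7 m ≈ 12.4 m ✓

D ≈ 430 mm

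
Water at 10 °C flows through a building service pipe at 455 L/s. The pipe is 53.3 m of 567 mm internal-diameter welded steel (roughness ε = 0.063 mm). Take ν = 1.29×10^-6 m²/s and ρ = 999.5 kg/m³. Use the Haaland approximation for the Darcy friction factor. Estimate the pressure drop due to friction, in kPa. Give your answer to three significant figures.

V = 4Q/(πD²) = 4·0.455/(π·0.567²) = 1.802 m/s
Re = VD/ν = 1.802·0.567/1.29×10^-6 = 7.92×10^5 → turbulent
ε/D = 0.063/567 = 1.11×10^-4
Haaland: f = 0.01375
h_f = f(L/D)V²/(2g) = 0.01375·(53.3/0.567)·1.802²/(2·9.81) = 0.2139 m
Δp = ρg·h_f = 999.5·9.81·0.2139 = 2.097 kPa

Δp ≈ 2.10 kPa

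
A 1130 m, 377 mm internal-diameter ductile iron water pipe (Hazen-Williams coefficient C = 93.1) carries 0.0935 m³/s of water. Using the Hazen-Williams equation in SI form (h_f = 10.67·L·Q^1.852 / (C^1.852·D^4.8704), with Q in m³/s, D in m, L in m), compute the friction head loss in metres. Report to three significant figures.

h_f = 10.67·1130·0.0935^1.852 / (93.1^1.852·0.377^4.8704) = 3.909 m

h_f ≈ 3.91 m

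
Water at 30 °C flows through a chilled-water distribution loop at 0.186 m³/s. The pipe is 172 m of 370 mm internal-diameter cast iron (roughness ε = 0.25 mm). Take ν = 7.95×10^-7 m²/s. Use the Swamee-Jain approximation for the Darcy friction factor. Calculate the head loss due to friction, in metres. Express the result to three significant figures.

V = 4Q/(πD²) = 4·0.186/(π·0.370²) = 1.730 m/s
Re = VD/ν = 1.730·0.370/7.95×10^-7 = 8.05×10^5 → turbulent
ε/D = 0.25/370 = 6.76×10^-4
Swamee-Jain: f = 0.01849
h_f = f(L/D)V²/(2g) = 0.01849·(172/0.370)·1.730²/(2·9.81) = 1.311 m

h_f ≈ 1.31 m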